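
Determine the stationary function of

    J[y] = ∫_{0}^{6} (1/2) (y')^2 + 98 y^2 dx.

The Lagrangian is L = (1/2) (y')^2 + 98 y^2.
Compute ∂L/∂y = 196y, ∂L/∂y' = y'.
The Euler-Lagrange equation d/dx(∂L/∂y') − ∂L/∂y = 0 reduces to
    y'' − 196 y = 0.
Its general solution is
    y(x) = A e^(14x) + B e^(−14x),
with A, B fixed by the endpoint conditions.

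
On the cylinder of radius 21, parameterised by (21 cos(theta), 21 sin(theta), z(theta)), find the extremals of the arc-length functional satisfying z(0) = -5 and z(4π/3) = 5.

Parameterise the cylinder of radius R = 21 as
    r(θ) = (21 cos θ, 21 sin θ, z(θ)).
The arc-length element is
    ds = sqrt(441 + (dz/dθ)^2) dθ,
so the Lagrangian is L = sqrt(441 + z'^2).
L depends on z' only, not on z or θ, so ∂L/∂z = 0 and
    ∂L/∂z' = z' / sqrt(441 + z'^2).
The Euler-Lagrange equation gives
    d/dθ( z' / sqrt(441 + z'^2) ) = 0,
so z' is constant. Integrating once:
    z(θ) = a θ + b,
a helix on the cylinder (a straight line when the cylinder is unrolled). The constants a, b are determined by the endpoint conditions.
With endpoint conditions z(0) = -5 and z(4π/3) = 5: from z(0) = b we get b = -5, and a·4π/3 + -5 = 5 gives a = 15/(2π), so
    z(θ) = (15/(2π)) θ − 5.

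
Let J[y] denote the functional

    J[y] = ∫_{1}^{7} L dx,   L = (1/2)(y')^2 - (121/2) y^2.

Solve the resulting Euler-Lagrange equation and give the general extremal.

The Lagrangian is L = (1/2)(y')^2 - (121/2) y^2.
∂L/∂y = -121y.
∂L/∂y' = y'.
The Euler-Lagrange equation d/dx(∂L/∂y') − ∂L/∂y = 0 becomes:
    y'' + 121 y = 0
General solution: y(x) = A sin(11x) + B cos(11x), where A and B are arbitrary constants fixed by the endpoint conditions.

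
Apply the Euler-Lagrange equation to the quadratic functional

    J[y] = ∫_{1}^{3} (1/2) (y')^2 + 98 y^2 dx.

The Lagrangian is L = (1/2) (y')^2 + 98 y^2.
Compute ∂L/∂y = 196y, ∂L/∂y' = y'.
The Euler-Lagrange equation d/dx(∂L/∂y') − ∂L/∂y = 0 reduces to
    y'' − 196 y = 0.
Its general solution is
    y(x) = A e^(14x) + B e^(−14x),
with A, B fixed by the endpoint conditions.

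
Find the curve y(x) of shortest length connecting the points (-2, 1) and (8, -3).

Arc-length functional: J[y] = ∫ sqrt(1 + (y')^2) dx.
Lagrangian L = sqrt(1 + (y')^2) has no explicit y dependence, so ∂L/∂y = 0 and the Euler-Lagrange equation gives
    d/dx( y' / sqrt(1 + (y')^2) ) = 0  ⇒  y' / sqrt(1 + (y')^2) = const.
Hence y' is constant, so y(x) is affine.
Fitting the endpoints (-2, 1) and (8, -3):
    slope m = ((-3) − 1) / (8 − (-2)) = -2/5,
    intercept c = 1 − m·(-2) = 1/5.
Extremal: y(x) = (-2/5) x + 1/5.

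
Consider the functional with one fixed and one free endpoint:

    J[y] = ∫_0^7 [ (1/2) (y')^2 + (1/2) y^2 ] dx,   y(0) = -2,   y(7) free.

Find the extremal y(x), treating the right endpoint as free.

The Lagrangian L = (1/2) (y')^2 + (1/2) y^2 gives
    ∂L/∂y = 1 y,   ∂L/∂y' = y'.
Euler-Lagrange: y'' − y = 0.
With k = 1, the general solution is
    y(x) = A cosh(x) + B sinh(x).
Fixed left endpoint y(0) = -2 ⇒ A = -2.
The right endpoint x = 7 is free, so the natural (transversality) condition is ∂L/∂y' |_{x=7} = 0, i.e. y'(7) = 0.
Compute y'(x) = A k sinh(k x) + B k cosh(k x), so
    y'(7) = A k sinh(k·7) + B k cosh(k·7) = 0
    ⇒ B = −A tanh(k·7) = 2 tanh(1·7).
Therefore the extremal is
    y(x) = −2 cosh(1 x) + 2 tanh(1·7) sinh(1 x).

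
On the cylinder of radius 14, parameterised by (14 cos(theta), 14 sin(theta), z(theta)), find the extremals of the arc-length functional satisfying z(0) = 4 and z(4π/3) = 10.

Parameterise the cylinder of radius R = 14 as
    r(θ) = (14 cos θ, 14 sin θ, z(θ)).
The arc-length element is
    ds = sqrt(196 + (dz/dθ)^2) dθ,
so the Lagrangian is L = sqrt(196 + z'^2).
L depends on z' only, not on z or θ, so ∂L/∂z = 0 and
    ∂L/∂z' = z' / sqrt(196 + z'^2).
The Euler-Lagrange equation gives
    d/dθ( z' / sqrt(196 + z'^2) ) = 0,
so z' is constant. Integrating once:
    z(θ) = a θ + b,
a helix on the cylinder (a straight line when the cylinder is unrolled). The constants a, b are determined by the endpoint conditions.
With endpoint conditions z(0) = 4 and z(4π/3) = 10: from z(0) = b we get b = 4, and a·4π/3 + 4 = 10 gives a = 9/(2π), so
    z(θ) = (9/(2π)) θ + 4.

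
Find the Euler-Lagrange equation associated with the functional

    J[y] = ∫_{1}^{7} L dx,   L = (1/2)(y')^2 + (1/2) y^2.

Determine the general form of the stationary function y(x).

The Lagrangian is L = (1/2)(y')^2 + (1/2) y^2.
∂L/∂y = y.
∂L/∂y' = y'.
The Euler-Lagrange equation d/dx(∂L/∂y') − ∂L/∂y = 0 becomes:
    y'' - y = 0
General solution: y(x) = A e^x + B e^(-x), where A and B are arbitrary constants fixed by the endpoint conditions.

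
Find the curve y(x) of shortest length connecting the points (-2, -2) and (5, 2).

Arc-length functional: J[y] = ∫ sqrt(1 + (y')^2) dx.
Lagrangian L = sqrt(1 + (y')^2) has no explicit y dependence, so ∂L/∂y = 0 and the Euler-Lagrange equation gives
    d/dx( y' / sqrt(1 + (y')^2) ) = 0  ⇒  y' / sqrt(1 + (y')^2) = const.
Hence y' is constant, so y(x) is affine.
Fitting the endpoints (-2, -2) and (5, 2):
    slope m = (2 − (-2)) / (5 − (-2)) = 4/7,
    intercept c = (-2) − m·(-2) = -6/7.
Extremal: y(x) = (4/7) x - 6/7.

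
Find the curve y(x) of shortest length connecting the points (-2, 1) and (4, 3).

Arc-length functional: J[y] = ∫ sqrt(1 + (y')^2) dx.
Lagrangian L = sqrt(1 + (y')^2) has no explicit y dependence, so ∂L/∂y = 0 and the Euler-Lagrange equation gives
    d/dx( y' / sqrt(1 + (y')^2) ) = 0  ⇒  y' / sqrt(1 + (y')^2) = const.
Hence y' is constant, so y(x) is affine.
Fitting the endpoints (-2, 1) and (4, 3):
    slope m = (3 − 1) / (4 − (-2)) = 1/3,
    intercept c = 1 − m·(-2) = 5/3.
Extremal: y(x) = (1/3) x + 5/3.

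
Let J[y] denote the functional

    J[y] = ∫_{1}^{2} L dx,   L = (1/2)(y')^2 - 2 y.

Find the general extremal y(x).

The Lagrangian is L = (1/2)(y')^2 - 2 y.
∂L/∂y = -2.
∂L/∂y' = y'.
The Euler-Lagrange equation d/dx(∂L/∂y') − ∂L/∂y = 0 becomes:
    y'' + 2 = 0
General solution: y(x) = -x^2 + A x + B, where A and B are arbitrary constants fixed by the endpoint conditions.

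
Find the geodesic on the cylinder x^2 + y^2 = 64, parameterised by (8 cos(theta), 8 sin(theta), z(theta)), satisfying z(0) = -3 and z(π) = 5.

Parameterise the cylinder of radius R = 8 as
    r(θ) = (8 cos θ, 8 sin θ, z(θ)).
The arc-length element is
    ds = sqrt(64 + (dz/dθ)^2) dθ,
so the Lagrangian is L = sqrt(64 + z'^2).
L depends on z' only, not on z or θ, so ∂L/∂z = 0 and
    ∂L/∂z' = z' / sqrt(64 + z'^2).
The Euler-Lagrange equation gives
    d/dθ( z' / sqrt(64 + z'^2) ) = 0,
so z' is constant. Integrating once:
    z(θ) = a θ + b,
a helix on the cylinder (a straight line when the cylinder is unrolled). The constants a, b are determined by the endpoint conditions.
With endpoint conditions z(0) = -3 and z(π) = 5: from z(0) = b we get b = -3, and a·π + -3 = 5 gives a = 8/π, so
    z(θ) = (8/π) θ − 3.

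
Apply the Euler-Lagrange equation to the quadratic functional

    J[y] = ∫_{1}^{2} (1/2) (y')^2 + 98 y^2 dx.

The Lagrangian is L = (1/2) (y')^2 + 98 y^2.
Compute ∂L/∂y = 196y, ∂L/∂y' = y'.
The Euler-Lagrange equation d/dx(∂L/∂y') − ∂L/∂y = 0 reduces to
    y'' − 196 y = 0.
Its general solution is
    y(x) = A e^(14x) + B e^(−14x),
with A, B fixed by the endpoint conditions.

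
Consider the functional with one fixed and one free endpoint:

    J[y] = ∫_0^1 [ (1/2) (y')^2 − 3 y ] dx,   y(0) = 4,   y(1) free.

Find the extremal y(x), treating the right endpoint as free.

The Lagrangian L = (1/2) (y')^2 − 3 y gives
    ∂L/∂y = −3,   ∂L/∂y' = y'.
Euler-Lagrange: d/dx(y') − (−3) = 0, i.e. y'' + 3 = 0, so
    y(x) = −(3/2) x^2 + C1 x + C2.
Fixed left endpoint y(0) = 4 ⇒ C2 = 4.
The right endpoint x = 1 is free, so the natural (transversality) condition is ∂L/∂y' |_{x=1} = 0, i.e. y'(1) = 0.
Compute y'(x) = −3 x + C1, so y'(1) = −3 + C1 = 0 ⇒ C1 = 3.
Therefore the extremal is
    y(x) = −(3/2) x^2 + 3 x + 4.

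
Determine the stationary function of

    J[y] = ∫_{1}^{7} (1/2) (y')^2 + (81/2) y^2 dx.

The Lagrangian is L = (1/2) (y')^2 + (81/2) y^2.
Compute ∂L/∂y = 81y, ∂L/∂y' = y'.
The Euler-Lagrange equation d/dx(∂L/∂y') − ∂L/∂y = 0 reduces to
    y'' − 81 y = 0.
Its general solution is
    y(x) = A e^(9x) + B e^(−9x),
with A, B fixed by the endpoint conditions.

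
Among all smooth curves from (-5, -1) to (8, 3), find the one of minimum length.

Arc-length functional: J[y] = ∫ sqrt(1 + (y')^2) dx.
Lagrangian L = sqrt(1 + (y')^2) has no explicit y dependence, so ∂L/∂y = 0 and the Euler-Lagrange equation gives
    d/dx( y' / sqrt(1 + (y')^2) ) = 0  ⇒  y' / sqrt(1 + (y')^2) = const.
Hence y' is constant, so y(x) is affine.
Fitting the endpoints (-5, -1) and (8, 3):
    slope m = (3 − (-1)) / (8 − (-5)) = 4/13,
    intercept c = (-1) − m·(-5) = 7/13.
Extremal: y(x) = (4/13) x + 7/13.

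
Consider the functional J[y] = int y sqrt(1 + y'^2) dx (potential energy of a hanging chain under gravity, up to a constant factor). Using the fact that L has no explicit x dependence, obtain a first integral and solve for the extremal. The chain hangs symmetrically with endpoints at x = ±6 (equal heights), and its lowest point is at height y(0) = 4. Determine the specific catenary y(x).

The Lagrangian L(y, y') = y sqrt(1 + y'^2) has no explicit x dependence, so the Beltrami identity applies:
    L − y' ∂L/∂y' = C.
Compute ∂L/∂y' = y · y' / sqrt(1 + y'^2). Then
    L − y' ∂L/∂y'
    = y sqrt(1 + y'^2) − y · y'^2 / sqrt(1 + y'^2)
    = y (1 + y'^2 − y'^2) / sqrt(1 + y'^2)
    = y / sqrt(1 + y'^2) = C.
Squaring gives y^2 = C^2 (1 + y'^2), i.e.
    y'^2 = y^2 / C^2 − 1.
Separating variables,
    dy / sqrt(y^2 − C^2) = dx / C,
and integrating gives arccosh(y / C) = (x − a)/C, so
    y(x) = C cosh((x − a)/C),
the catenary. The constants C and a are fixed by the two endpoint conditions (and, for the hanging-chain problem, the length constraint selects C).
Now fit the given data. The endpoints x = ±6 are symmetric at equal height, so the catenary is even about its minimum: a = 0 and y(x) = C cosh(x/C). The lowest point is y(0) = C cosh(0) = C, and we are told y(0) = 4, so C = 4. Therefore
    y(x) = 4 cosh(x/4),
and at the endpoints
    y(±6) = 4 cosh(6/4).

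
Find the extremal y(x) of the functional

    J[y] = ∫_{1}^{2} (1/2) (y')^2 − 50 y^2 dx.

The Lagrangian is L = (1/2) (y')^2 − 50 y^2.
Compute ∂L/∂y = -100y, ∂L/∂y' = y'.
The Euler-Lagrange equation d/dx(∂L/∂y') − ∂L/∂y = 0 reduces to
    y'' + 100 y = 0.
Its general solution is
    y(x) = A sin(10x) + B cos(10x),
with A, B fixed by the endpoint conditions.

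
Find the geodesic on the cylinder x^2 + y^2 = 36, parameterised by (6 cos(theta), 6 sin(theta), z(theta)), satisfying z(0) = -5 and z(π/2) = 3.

Parameterise the cylinder of radius R = 6 as
    r(θ) = (6 cos θ, 6 sin θ, z(θ)).
The arc-length element is
    ds = sqrt(36 + (dz/dθ)^2) dθ,
so the Lagrangian is L = sqrt(36 + z'^2).
L depends on z' only, not on z or θ, so ∂L/∂z = 0 and
    ∂L/∂z' = z' / sqrt(36 + z'^2).
The Euler-Lagrange equation gives
    d/dθ( z' / sqrt(36 + z'^2) ) = 0,
so z' is constant. Integrating once:
    z(θ) = a θ + b,
a helix on the cylinder (a straight line when the cylinder is unrolled). The constants a, b are determined by the endpoint conditions.
With endpoint conditions z(0) = -5 and z(π/2) = 3: from z(0) = b we get b = -5, and a·π/2 + -5 = 3 gives a = 16/π, so
    z(θ) = (16/π) θ − 5.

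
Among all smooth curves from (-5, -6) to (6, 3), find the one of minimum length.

Arc-length functional: J[y] = ∫ sqrt(1 + (y')^2) dx.
Lagrangian L = sqrt(1 + (y')^2) has no explicit y dependence, so ∂L/∂y = 0 and the Euler-Lagrange equation gives
    d/dx( y' / sqrt(1 + (y')^2) ) = 0  ⇒  y' / sqrt(1 + (y')^2) = const.
Hence y' is constant, so y(x) is affine.
Fitting the endpoints (-5, -6) and (6, 3):
    slope m = (3 − (-6)) / (6 − (-5)) = 9/11,
    intercept c = (-6) − m·(-5) = -21/11.
Extremal: y(x) = (9/11) x - 21/11.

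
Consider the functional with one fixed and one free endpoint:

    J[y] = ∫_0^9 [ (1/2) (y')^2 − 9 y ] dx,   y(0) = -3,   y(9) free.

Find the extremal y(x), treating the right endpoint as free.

The Lagrangian L = (1/2) (y')^2 − 9 y gives
    ∂L/∂y = −9,   ∂L/∂y' = y'.
Euler-Lagrange: d/dx(y') − (−9) = 0, i.e. y'' + 9 = 0, so
    y(x) = −(9/2) x^2 + C1 x + C2.
Fixed left endpoint y(0) = -3 ⇒ C2 = -3.
The right endpoint x = 9 is free, so the natural (transversality) condition is ∂L/∂y' |_{x=9} = 0, i.e. y'(9) = 0.
Compute y'(x) = −9 x + C1, so y'(9) = −81 + C1 = 0 ⇒ C1 = 81.
Therefore the extremal is
    y(x) = −(9/2) x^2 + 81 x − 3.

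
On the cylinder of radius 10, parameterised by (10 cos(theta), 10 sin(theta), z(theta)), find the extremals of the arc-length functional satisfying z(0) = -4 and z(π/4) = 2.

Parameterise the cylinder of radius R = 10 as
    r(θ) = (10 cos θ, 10 sin θ, z(θ)).
The arc-length element is
    ds = sqrt(100 + (dz/dθ)^2) dθ,
so the Lagrangian is L = sqrt(100 + z'^2).
L depends on z' only, not on z or θ, so ∂L/∂z = 0 and
    ∂L/∂z' = z' / sqrt(100 + z'^2).
The Euler-Lagrange equation gives
    d/dθ( z' / sqrt(100 + z'^2) ) = 0,
so z' is constant. Integrating once:
    z(θ) = a θ + b,
a helix on the cylinder (a straight line when the cylinder is unrolled). The constants a, b are determined by the endpoint conditions.
With endpoint conditions z(0) = -4 and z(π/4) = 2: from z(0) = b we get b = -4, and a·π/4 + -4 = 2 gives a = 24/π, so
    z(θ) = (24/π) θ − 4.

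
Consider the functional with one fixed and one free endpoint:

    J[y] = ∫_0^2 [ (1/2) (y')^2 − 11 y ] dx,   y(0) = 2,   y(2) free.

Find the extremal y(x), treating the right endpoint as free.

The Lagrangian L = (1/2) (y')^2 − 11 y gives
    ∂L/∂y = −11,   ∂L/∂y' = y'.
Euler-Lagrange: d/dx(y') − (−11) = 0, i.e. y'' + 11 = 0, so
    y(x) = −(11/2) x^2 + C1 x + C2.
Fixed left endpoint y(0) = 2 ⇒ C2 = 2.
The right endpoint x = 2 is free, so the natural (transversality) condition is ∂L/∂y' |_{x=2} = 0, i.e. y'(2) = 0.
Compute y'(x) = −11 x + C1, so y'(2) = −22 + C1 = 0 ⇒ C1 = 22.
Therefore the extremal is
    y(x) = −(11/2) x^2 + 22 x + 2.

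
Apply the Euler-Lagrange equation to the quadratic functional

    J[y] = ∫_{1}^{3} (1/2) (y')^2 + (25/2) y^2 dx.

The Lagrangian is L = (1/2) (y')^2 + (25/2) y^2.
Compute ∂L/∂y = 25y, ∂L/∂y' = y'.
The Euler-Lagrange equation d/dx(∂L/∂y') − ∂L/∂y = 0 reduces to
    y'' − 25 y = 0.
Its general solution is
    y(x) = A e^(5x) + B e^(−5x),
with A, B fixed by the endpoint conditions.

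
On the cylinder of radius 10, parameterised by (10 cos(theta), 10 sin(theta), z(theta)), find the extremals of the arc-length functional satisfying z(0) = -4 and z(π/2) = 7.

Parameterise the cylinder of radius R = 10 as
    r(θ) = (10 cos θ, 10 sin θ, z(θ)).
The arc-length element is
    ds = sqrt(100 + (dz/dθ)^2) dθ,
so the Lagrangian is L = sqrt(100 + z'^2).
L depends on z' only, not on z or θ, so ∂L/∂z = 0 and
    ∂L/∂z' = z' / sqrt(100 + z'^2).
The Euler-Lagrange equation gives
    d/dθ( z' / sqrt(100 + z'^2) ) = 0,
so z' is constant. Integrating once:
    z(θ) = a θ + b,
a helix on the cylinder (a straight line when the cylinder is unrolled). The constants a, b are determined by the endpoint conditions.
With endpoint conditions z(0) = -4 and z(π/2) = 7: from z(0) = b we get b = -4, and a·π/2 + -4 = 7 gives a = 22/π, so
    z(θ) = (22/π) θ − 4.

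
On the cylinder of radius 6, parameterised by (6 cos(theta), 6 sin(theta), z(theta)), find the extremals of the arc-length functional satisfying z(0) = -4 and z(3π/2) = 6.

Parameterise the cylinder of radius R = 6 as
    r(θ) = (6 cos θ, 6 sin θ, z(θ)).
The arc-length element is
    ds = sqrt(36 + (dz/dθ)^2) dθ,
so the Lagrangian is L = sqrt(36 + z'^2).
L depends on z' only, not on z or θ, so ∂L/∂z = 0 and
    ∂L/∂z' = z' / sqrt(36 + z'^2).
The Euler-Lagrange equation gives
    d/dθ( z' / sqrt(36 + z'^2) ) = 0,
so z' is constant. Integrating once:
    z(θ) = a θ + b,
a helix on the cylinder (a straight line when the cylinder is unrolled). The constants a, b are determined by the endpoint conditions.
With endpoint conditions z(0) = -4 and z(3π/2) = 6: from z(0) = b we get b = -4, and a·3π/2 + -4 = 6 gives a = 20/(3π), so
    z(θ) = (20/(3π)) θ − 4.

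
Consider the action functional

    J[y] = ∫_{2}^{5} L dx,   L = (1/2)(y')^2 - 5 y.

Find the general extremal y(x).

The Lagrangian is L = (1/2)(y')^2 - 5 y.
∂L/∂y = -5.
∂L/∂y' = y'.
The Euler-Lagrange equation d/dx(∂L/∂y') − ∂L/∂y = 0 becomes:
    y'' + 5 = 0
General solution: y(x) = -(5/2) x^2 + A x + B, where A and B are arbitrary constants fixed by the endpoint conditions.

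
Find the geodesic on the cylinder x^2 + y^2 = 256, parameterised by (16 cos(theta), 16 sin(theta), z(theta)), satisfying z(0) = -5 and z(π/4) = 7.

Parameterise the cylinder of radius R = 16 as
    r(θ) = (16 cos θ, 16 sin θ, z(θ)).
The arc-length element is
    ds = sqrt(256 + (dz/dθ)^2) dθ,
so the Lagrangian is L = sqrt(256 + z'^2).
L depends on z' only, not on z or θ, so ∂L/∂z = 0 and
    ∂L/∂z' = z' / sqrt(256 + z'^2).
The Euler-Lagrange equation gives
    d/dθ( z' / sqrt(256 + z'^2) ) = 0,
so z' is constant. Integrating once:
    z(θ) = a θ + b,
a helix on the cylinder (a straight line when the cylinder is unrolled). The constants a, b are determined by the endpoint conditions.
With endpoint conditions z(0) = -5 and z(π/4) = 7: from z(0) = b we get b = -5, and a·π/4 + -5 = 7 gives a = 48/π, so
    z(θ) = (48/π) θ − 5.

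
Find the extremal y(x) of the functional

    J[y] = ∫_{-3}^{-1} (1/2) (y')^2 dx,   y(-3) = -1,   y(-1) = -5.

The Lagrangian is L = (1/2) (y')^2.
Compute ∂L/∂y = 0, ∂L/∂y' = y'.
The Euler-Lagrange equation d/dx(∂L/∂y') − ∂L/∂y = 0 reduces to
    y'' = 0.
Its general solution is
    y(x) = A x + B,
with A, B fixed by the endpoint conditions.
Applying the endpoint conditions y(-3) = -1 and y(-1) = -5: solve A·-3 + B = -1 and A·-1 + B = -5. Subtracting gives A(-1 − -3) = -5 − -1, so A = -2, and B = -1 − A·-3 = -7. Therefore
    y(x) = -2 x - 7.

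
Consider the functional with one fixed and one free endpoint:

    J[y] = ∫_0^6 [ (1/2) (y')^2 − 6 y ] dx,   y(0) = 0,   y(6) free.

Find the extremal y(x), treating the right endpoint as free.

The Lagrangian L = (1/2) (y')^2 − 6 y gives
    ∂L/∂y = −6,   ∂L/∂y' = y'.
Euler-Lagrange: d/dx(y') − (−6) = 0, i.e. y'' + 6 = 0, so
    y(x) = −(6/2) x^2 + C1 x + C2.
Fixed left endpoint y(0) = 0 ⇒ C2 = 0.
The right endpoint x = 6 is free, so the natural (transversality) condition is ∂L/∂y' |_{x=6} = 0, i.e. y'(6) = 0.
Compute y'(x) = −6 x + C1, so y'(6) = −36 + C1 = 0 ⇒ C1 = 36.
Therefore the extremal is
    y(x) = −3 x^2 + 36 x.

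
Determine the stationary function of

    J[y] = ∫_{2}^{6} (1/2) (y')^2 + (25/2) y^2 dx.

The Lagrangian is L = (1/2) (y')^2 + (25/2) y^2.
Compute ∂L/∂y = 25y, ∂L/∂y' = y'.
The Euler-Lagrange equation d/dx(∂L/∂y') − ∂L/∂y = 0 reduces to
    y'' − 25 y = 0.
Its general solution is
    y(x) = A e^(5x) + B e^(−5x),
with A, B fixed by the endpoint conditions.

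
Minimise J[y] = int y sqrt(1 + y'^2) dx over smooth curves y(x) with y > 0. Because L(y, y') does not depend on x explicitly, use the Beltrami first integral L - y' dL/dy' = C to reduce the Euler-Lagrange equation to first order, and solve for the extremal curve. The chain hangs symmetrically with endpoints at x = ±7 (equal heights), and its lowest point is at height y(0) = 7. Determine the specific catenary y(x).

The Lagrangian L(y, y') = y sqrt(1 + y'^2) has no explicit x dependence, so the Beltrami identity applies:
    L − y' ∂L/∂y' = C.
Compute ∂L/∂y' = y · y' / sqrt(1 + y'^2). Then
    L − y' ∂L/∂y'
    = y sqrt(1 + y'^2) − y · y'^2 / sqrt(1 + y'^2)
    = y (1 + y'^2 − y'^2) / sqrt(1 + y'^2)
    = y / sqrt(1 + y'^2) = C.
Squaring gives y^2 = C^2 (1 + y'^2), i.e.
    y'^2 = y^2 / C^2 − 1.
Separating variables,
    dy / sqrt(y^2 − C^2) = dx / C,
and integrating gives arccosh(y / C) = (x − a)/C, so
    y(x) = C cosh((x − a)/C),
the catenary. The constants C and a are fixed by the two endpoint conditions (and, for the hanging-chain problem, the length constraint selects C).
Now fit the given data. The endpoints x = ±7 are symmetric at equal height, so the catenary is even about its minimum: a = 0 and y(x) = C cosh(x/C). The lowest point is y(0) = C cosh(0) = C, and we are told y(0) = 7, so C = 7. Therefore
    y(x) = 7 cosh(x/7),
and at the endpoints
    y(±7) = 7 cosh(7/7).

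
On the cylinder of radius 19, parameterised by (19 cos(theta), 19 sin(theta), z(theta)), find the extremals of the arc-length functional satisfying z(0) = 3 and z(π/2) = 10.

Parameterise the cylinder of radius R = 19 as
    r(θ) = (19 cos θ, 19 sin θ, z(θ)).
The arc-length element is
    ds = sqrt(361 + (dz/dθ)^2) dθ,
so the Lagrangian is L = sqrt(361 + z'^2).
L depends on z' only, not on z or θ, so ∂L/∂z = 0 and
    ∂L/∂z' = z' / sqrt(361 + z'^2).
The Euler-Lagrange equation gives
    d/dθ( z' / sqrt(361 + z'^2) ) = 0,
so z' is constant. Integrating once:
    z(θ) = a θ + b,
a helix on the cylinder (a straight line when the cylinder is unrolled). The constants a, b are determined by the endpoint conditions.
With endpoint conditions z(0) = 3 and z(π/2) = 10: from z(0) = b we get b = 3, and a·π/2 + 3 = 10 gives a = 14/π, so
    z(θ) = (14/π) θ + 3.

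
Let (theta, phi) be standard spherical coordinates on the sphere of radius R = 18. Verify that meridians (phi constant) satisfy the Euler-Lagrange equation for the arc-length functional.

On the sphere of radius R = 18 with spherical coordinates (θ, φ), the induced metric is
    ds^2 = 324(dθ^2 + sin^2(θ) dφ^2).
Using θ as the parameter, the arc-length functional becomes
    J[φ] = ∫ 18 sqrt(1 + sin^2(θ) (dφ/dθ)^2) dθ.
So L = 18 sqrt(1 + sin^2(θ) φ'^2). Compute
    ∂L/∂φ = 0  (L has no explicit φ dependence),
    ∂L/∂φ' = 18 sin^2(θ) φ' / sqrt(1 + sin^2(θ) φ'^2).
For the candidate φ(θ) = c (constant), φ' = 0, so ∂L/∂φ' evaluated along the candidate vanishes, and ∂L/∂φ is identically zero. Hence
    d/dθ(∂L/∂φ') − ∂L/∂φ = 0
is satisfied. Therefore meridians φ = const are extremals of arc length — they are geodesics on the sphere.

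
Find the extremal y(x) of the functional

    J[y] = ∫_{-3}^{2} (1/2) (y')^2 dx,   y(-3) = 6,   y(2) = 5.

The Lagrangian is L = (1/2) (y')^2.
Compute ∂L/∂y = 0, ∂L/∂y' = y'.
The Euler-Lagrange equation d/dx(∂L/∂y') − ∂L/∂y = 0 reduces to
    y'' = 0.
Its general solution is
    y(x) = A x + B,
with A, B fixed by the endpoint conditions.
Applying the endpoint conditions y(-3) = 6 and y(2) = 5: solve A·-3 + B = 6 and A·2 + B = 5. Subtracting gives A(2 − -3) = 5 − 6, so A = -1/5, and B = 6 − A·-3 = 27/5. Therefore
    y(x) = (-1/5) x + 27/5.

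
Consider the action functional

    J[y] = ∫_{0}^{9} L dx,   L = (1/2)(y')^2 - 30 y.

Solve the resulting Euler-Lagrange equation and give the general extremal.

The Lagrangian is L = (1/2)(y')^2 - 30 y.
∂L/∂y = -30.
∂L/∂y' = y'.
The Euler-Lagrange equation d/dx(∂L/∂y') − ∂L/∂y = 0 becomes:
    y'' + 30 = 0
General solution: y(x) = -15 x^2 + A x + B, where A and B are arbitrary constants fixed by the endpoint conditions.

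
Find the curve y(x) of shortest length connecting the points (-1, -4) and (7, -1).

Arc-length functional: J[y] = ∫ sqrt(1 + (y')^2) dx.
Lagrangian L = sqrt(1 + (y')^2) has no explicit y dependence, so ∂L/∂y = 0 and the Euler-Lagrange equation gives
    d/dx( y' / sqrt(1 + (y')^2) ) = 0  ⇒  y' / sqrt(1 + (y')^2) = const.
Hence y' is constant, so y(x) is affine.
Fitting the endpoints (-1, -4) and (7, -1):
    slope m = ((-1) − (-4)) / (7 − (-1)) = 3/8,
    intercept c = (-4) − m·(-1) = -29/8.
Extremal: y(x) = (3/8) x - 29/8.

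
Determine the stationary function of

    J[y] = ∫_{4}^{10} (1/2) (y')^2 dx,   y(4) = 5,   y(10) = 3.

The Lagrangian is L = (1/2) (y')^2.
Compute ∂L/∂y = 0, ∂L/∂y' = y'.
The Euler-Lagrange equation d/dx(∂L/∂y') − ∂L/∂y = 0 reduces to
    y'' = 0.
Its general solution is
    y(x) = A x + B,
with A, B fixed by the endpoint conditions.
Applying the endpoint conditions y(4) = 5 and y(10) = 3: solve A·4 + B = 5 and A·10 + B = 3. Subtracting gives A(10 − 4) = 3 − 5, so A = -1/3, and B = 5 − A·4 = 19/3. Therefore
    y(x) = (-1/3) x + 19/3.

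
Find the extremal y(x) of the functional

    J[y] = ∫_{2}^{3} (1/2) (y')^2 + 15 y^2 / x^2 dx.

The Lagrangian is L = (1/2) (y')^2 + 15 y^2 / x^2.
Compute ∂L/∂y = 30y/x^2, ∂L/∂y' = y'.
The Euler-Lagrange equation d/dx(∂L/∂y') − ∂L/∂y = 0 reduces to
    y'' − 30/x^2 · y = 0  (x > 0).
Its general solution is
    y(x) = A x^6 + B x^(-5),
with A, B fixed by the endpoint conditions.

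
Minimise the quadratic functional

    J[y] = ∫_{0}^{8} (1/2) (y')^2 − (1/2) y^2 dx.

The Lagrangian is L = (1/2) (y')^2 − (1/2) y^2.
Compute ∂L/∂y = -y, ∂L/∂y' = y'.
The Euler-Lagrange equation d/dx(∂L/∂y') − ∂L/∂y = 0 reduces to
    y'' + y = 0.
Its general solution is
    y(x) = A sin(x) + B cos(x),
with A, B fixed by the endpoint conditions.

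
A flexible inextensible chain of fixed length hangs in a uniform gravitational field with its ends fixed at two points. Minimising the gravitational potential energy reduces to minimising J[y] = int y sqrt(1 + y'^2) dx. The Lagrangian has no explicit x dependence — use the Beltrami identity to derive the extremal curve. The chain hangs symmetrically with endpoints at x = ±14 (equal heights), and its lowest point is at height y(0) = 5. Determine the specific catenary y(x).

The Lagrangian L(y, y') = y sqrt(1 + y'^2) has no explicit x dependence, so the Beltrami identity applies:
    L − y' ∂L/∂y' = C.
Compute ∂L/∂y' = y · y' / sqrt(1 + y'^2). Then
    L − y' ∂L/∂y'
    = y sqrt(1 + y'^2) − y · y'^2 / sqrt(1 + y'^2)
    = y (1 + y'^2 − y'^2) / sqrt(1 + y'^2)
    = y / sqrt(1 + y'^2) = C.
Squaring gives y^2 = C^2 (1 + y'^2), i.e.
    y'^2 = y^2 / C^2 − 1.
Separating variables,
    dy / sqrt(y^2 − C^2) = dx / C,
and integrating gives arccosh(y / C) = (x − a)/C, so
    y(x) = C cosh((x − a)/C),
the catenary. The constants C and a are fixed by the two endpoint conditions (and, for the hanging-chain problem, the length constraint selects C).
Now fit the given data. The endpoints x = ±14 are symmetric at equal height, so the catenary is even about its minimum: a = 0 and y(x) = C cosh(x/C). The lowest point is y(0) = C cosh(0) = C, and we are told y(0) = 5, so C = 5. Therefore
    y(x) = 5 cosh(x/5),
and at the endpoints
    y(±14) = 5 cosh(14/5).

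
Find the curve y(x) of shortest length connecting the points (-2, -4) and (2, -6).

Arc-length functional: J[y] = ∫ sqrt(1 + (y')^2) dx.
Lagrangian L = sqrt(1 + (y')^2) has no explicit y dependence, so ∂L/∂y = 0 and the Euler-Lagrange equation gives
    d/dx( y' / sqrt(1 + (y')^2) ) = 0  ⇒  y' / sqrt(1 + (y')^2) = const.
Hence y' is constant, so y(x) is affine.
Fitting the endpoints (-2, -4) and (2, -6):
    slope m = ((-6) − (-4)) / (2 − (-2)) = -1/2,
    intercept c = (-4) − m·(-2) = -5.
Extremal: y(x) = (-1/2) x - 5.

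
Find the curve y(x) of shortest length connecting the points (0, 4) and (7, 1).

Arc-length functional: J[y] = ∫ sqrt(1 + (y')^2) dx.
Lagrangian L = sqrt(1 + (y')^2) has no explicit y dependence, so ∂L/∂y = 0 and the Euler-Lagrange equation gives
    d/dx( y' / sqrt(1 + (y')^2) ) = 0  ⇒  y' / sqrt(1 + (y')^2) = const.
Hence y' is constant, so y(x) is affine.
Fitting the endpoints (0, 4) and (7, 1):
    slope m = (1 − 4) / (7 − 0) = -3/7,
    intercept c = 4 − m·0 = 4.
Extremal: y(x) = (-3/7) x + 4.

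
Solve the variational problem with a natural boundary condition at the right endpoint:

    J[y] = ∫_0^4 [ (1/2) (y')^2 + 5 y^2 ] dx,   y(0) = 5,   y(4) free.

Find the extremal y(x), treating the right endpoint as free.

The Lagrangian L = (1/2) (y')^2 + 5 y^2 gives
    ∂L/∂y = 10 y,   ∂L/∂y' = y'.
Euler-Lagrange: y'' − 10 y = 0.
With k = sqrt(10), the general solution is
    y(x) = A cosh(sqrt(10) x) + B sinh(sqrt(10) x).
Fixed left endpoint y(0) = 5 ⇒ A = 5.
The right endpoint x = 4 is free, so the natural (transversality) condition is ∂L/∂y' |_{x=4} = 0, i.e. y'(4) = 0.
Compute y'(x) = A k sinh(k x) + B k cosh(k x), so
    y'(4) = A k sinh(k·4) + B k cosh(k·4) = 0
    ⇒ B = −A tanh(k·4) = − 5 tanh(sqrt(10)·4).
Therefore the extremal is
    y(x) = 5 cosh(sqrt(10) x) − 5 tanh(sqrt(10)·4) sinh(sqrt(10) x).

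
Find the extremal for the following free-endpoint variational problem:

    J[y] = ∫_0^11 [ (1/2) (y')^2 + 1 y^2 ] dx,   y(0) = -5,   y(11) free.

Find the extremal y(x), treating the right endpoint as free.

The Lagrangian L = (1/2) (y')^2 + 1 y^2 gives
    ∂L/∂y = 2 y,   ∂L/∂y' = y'.
Euler-Lagrange: y'' − 2 y = 0.
With k = sqrt(2), the general solution is
    y(x) = A cosh(sqrt(2) x) + B sinh(sqrt(2) x).
Fixed left endpoint y(0) = -5 ⇒ A = -5.
The right endpoint x = 11 is free, so the natural (transversality) condition is ∂L/∂y' |_{x=11} = 0, i.e. y'(11) = 0.
Compute y'(x) = A k sinh(k x) + B k cosh(k x), so
    y'(11) = A k sinh(k·11) + B k cosh(k·11) = 0
    ⇒ B = −A tanh(k·11) = 5 tanh(sqrt(2)·11).
Therefore the extremal is
    y(x) = −5 cosh(sqrt(2) x) + 5 tanh(sqrt(2)·11) sinh(sqrt(2) x).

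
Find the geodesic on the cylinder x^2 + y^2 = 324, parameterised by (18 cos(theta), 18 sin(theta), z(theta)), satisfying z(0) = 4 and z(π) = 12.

Parameterise the cylinder of radius R = 18 as
    r(θ) = (18 cos θ, 18 sin θ, z(θ)).
The arc-length element is
    ds = sqrt(324 + (dz/dθ)^2) dθ,
so the Lagrangian is L = sqrt(324 + z'^2).
L depends on z' only, not on z or θ, so ∂L/∂z = 0 and
    ∂L/∂z' = z' / sqrt(324 + z'^2).
The Euler-Lagrange equation gives
    d/dθ( z' / sqrt(324 + z'^2) ) = 0,
so z' is constant. Integrating once:
    z(θ) = a θ + b,
a helix on the cylinder (a straight line when the cylinder is unrolled). The constants a, b are determined by the endpoint conditions.
With endpoint conditions z(0) = 4 and z(π) = 12: from z(0) = b we get b = 4, and a·π + 4 = 12 gives a = 8/π, so
    z(θ) = (8/π) θ + 4.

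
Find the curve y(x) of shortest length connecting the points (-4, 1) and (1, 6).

Arc-length functional: J[y] = ∫ sqrt(1 + (y')^2) dx.
Lagrangian L = sqrt(1 + (y')^2) has no explicit y dependence, so ∂L/∂y = 0 and the Euler-Lagrange equation gives
    d/dx( y' / sqrt(1 + (y')^2) ) = 0  ⇒  y' / sqrt(1 + (y')^2) = const.
Hence y' is constant, so y(x) is affine.
Fitting the endpoints (-4, 1) and (1, 6):
    slope m = (6 − 1) / (1 − (-4)) = 1,
    intercept c = 1 − m·(-4) = 5.
Extremal: y(x) = x + 5.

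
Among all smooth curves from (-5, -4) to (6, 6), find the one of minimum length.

Arc-length functional: J[y] = ∫ sqrt(1 + (y')^2) dx.
Lagrangian L = sqrt(1 + (y')^2) has no explicit y dependence, so ∂L/∂y = 0 and the Euler-Lagrange equation gives
    d/dx( y' / sqrt(1 + (y')^2) ) = 0  ⇒  y' / sqrt(1 + (y')^2) = const.
Hence y' is constant, so y(x) is affine.
Fitting the endpoints (-5, -4) and (6, 6):
    slope m = (6 − (-4)) / (6 − (-5)) = 10/11,
    intercept c = (-4) − m·(-5) = 6/11.
Extremal: y(x) = (10/11) x + 6/11.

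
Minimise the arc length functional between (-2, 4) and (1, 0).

Arc-length functional: J[y] = ∫ sqrt(1 + (y')^2) dx.
Lagrangian L = sqrt(1 + (y')^2) has no explicit y dependence, so ∂L/∂y = 0 and the Euler-Lagrange equation gives
    d/dx( y' / sqrt(1 + (y')^2) ) = 0  ⇒  y' / sqrt(1 + (y')^2) = const.
Hence y' is constant, so y(x) is affine.
Fitting the endpoints (-2, 4) and (1, 0):
    slope m = (0 − 4) / (1 − (-2)) = -4/3,
    intercept c = 4 − m·(-2) = 4/3.
Extremal: y(x) = (-4/3) x + 4/3.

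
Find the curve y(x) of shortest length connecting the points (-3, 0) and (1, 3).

Arc-length functional: J[y] = ∫ sqrt(1 + (y')^2) dx.
Lagrangian L = sqrt(1 + (y')^2) has no explicit y dependence, so ∂L/∂y = 0 and the Euler-Lagrange equation gives
    d/dx( y' / sqrt(1 + (y')^2) ) = 0  ⇒  y' / sqrt(1 + (y')^2) = const.
Hence y' is constant, so y(x) is affine.
Fitting the endpoints (-3, 0) and (1, 3):
    slope m = (3 − 0) / (1 − (-3)) = 3/4,
    intercept c = 0 − m·(-3) = 9/4.
Extremal: y(x) = (3/4) x + 9/4.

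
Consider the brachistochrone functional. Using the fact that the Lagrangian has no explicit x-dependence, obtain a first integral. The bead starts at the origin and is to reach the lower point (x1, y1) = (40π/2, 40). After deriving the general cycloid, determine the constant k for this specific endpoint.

The Lagrangian L = sqrt((1 + y'^2) / y) has no explicit x dependence, so the Beltrami identity applies:
    L − y' ∂L/∂y' = C.
Compute ∂L/∂y' = y' / sqrt(y (1 + y'^2)).
Substitute:
    sqrt((1 + y'^2)/y) − y'·y' / sqrt(y (1 + y'^2))
    = (1 + y'^2) / sqrt(y (1 + y'^2)) − y'^2 / sqrt(y (1 + y'^2))
    = 1 / sqrt(y (1 + y'^2)) = C.
Squaring and rearranging gives the first integral
    y (1 + y'^2) = 1/C^2 =: k   (constant).
Solving this first-order ODE by the substitution
    y = (k/2)(1 − cos θ)
yields the cycloid parameterisation
    x(θ) = (k/2)(θ − sin θ),   y(θ) = (k/2)(1 − cos θ).
The constant k is fixed by the endpoint condition.
Now fit the given lower endpoint (x1, y1) = (40π/2, 40). At the bottom of the first arch (θ = π), the parametric equations give
    y(π) = (k/2)(1 − cos π) = k,
    x(π) = (k/2)(π − sin π) = kπ/2.
Matching y(π) = 40 gives k = 40, consistent with x(π) = 40π/2. Therefore the specific cycloid is
    x(θ) = (40/2)(θ − sin θ),   y(θ) = (40/2)(1 − cos θ).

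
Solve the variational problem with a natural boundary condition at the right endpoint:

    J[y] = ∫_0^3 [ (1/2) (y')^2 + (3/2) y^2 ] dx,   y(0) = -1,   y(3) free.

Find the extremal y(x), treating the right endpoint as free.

The Lagrangian L = (1/2) (y')^2 + (3/2) y^2 gives
    ∂L/∂y = 3 y,   ∂L/∂y' = y'.
Euler-Lagrange: y'' − 3 y = 0.
With k = sqrt(3), the general solution is
    y(x) = A cosh(sqrt(3) x) + B sinh(sqrt(3) x).
Fixed left endpoint y(0) = -1 ⇒ A = -1.
The right endpoint x = 3 is free, so the natural (transversality) condition is ∂L/∂y' |_{x=3} = 0, i.e. y'(3) = 0.
Compute y'(x) = A k sinh(k x) + B k cosh(k x), so
    y'(3) = A k sinh(k·3) + B k cosh(k·3) = 0
    ⇒ B = −A tanh(k·3) = tanh(sqrt(3)·3).
Therefore the extremal is
    y(x) = −cosh(sqrt(3) x) + tanh(sqrt(3)·3) sinh(sqrt(3) x).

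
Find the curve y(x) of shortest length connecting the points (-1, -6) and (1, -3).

Arc-length functional: J[y] = ∫ sqrt(1 + (y')^2) dx.
Lagrangian L = sqrt(1 + (y')^2) has no explicit y dependence, so ∂L/∂y = 0 and the Euler-Lagrange equation gives
    d/dx( y' / sqrt(1 + (y')^2) ) = 0  ⇒  y' / sqrt(1 + (y')^2) = const.
Hence y' is constant, so y(x) is affine.
Fitting the endpoints (-1, -6) and (1, -3):
    slope m = ((-3) − (-6)) / (1 − (-1)) = 3/2,
    intercept c = (-6) − m·(-1) = -9/2.
Extremal: y(x) = (3/2) x - 9/2.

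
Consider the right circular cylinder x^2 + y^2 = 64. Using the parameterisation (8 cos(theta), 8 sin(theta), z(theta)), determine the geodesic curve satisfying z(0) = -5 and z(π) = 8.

Parameterise the cylinder of radius R = 8 as
    r(θ) = (8 cos θ, 8 sin θ, z(θ)).
The arc-length element is
    ds = sqrt(64 + (dz/dθ)^2) dθ,
so the Lagrangian is L = sqrt(64 + z'^2).
L depends on z' only, not on z or θ, so ∂L/∂z = 0 and
    ∂L/∂z' = z' / sqrt(64 + z'^2).
The Euler-Lagrange equation gives
    d/dθ( z' / sqrt(64 + z'^2) ) = 0,
so z' is constant. Integrating once:
    z(θ) = a θ + b,
a helix on the cylinder (a straight line when the cylinder is unrolled). The constants a, b are determined by the endpoint conditions.
With endpoint conditions z(0) = -5 and z(π) = 8: from z(0) = b we get b = -5, and a·π + -5 = 8 gives a = 13/π, so
    z(θ) = (13/π) θ − 5.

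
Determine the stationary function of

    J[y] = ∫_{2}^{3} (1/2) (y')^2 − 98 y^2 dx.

The Lagrangian is L = (1/2) (y')^2 − 98 y^2.
Compute ∂L/∂y = -196y, ∂L/∂y' = y'.
The Euler-Lagrange equation d/dx(∂L/∂y') − ∂L/∂y = 0 reduces to
    y'' + 196 y = 0.
Its general solution is
    y(x) = A sin(14x) + B cos(14x),
with A, B fixed by the endpoint conditions.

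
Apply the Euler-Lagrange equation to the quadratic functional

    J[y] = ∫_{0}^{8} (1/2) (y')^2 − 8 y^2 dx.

The Lagrangian is L = (1/2) (y')^2 − 8 y^2.
Compute ∂L/∂y = -16y, ∂L/∂y' = y'.
The Euler-Lagrange equation d/dx(∂L/∂y') − ∂L/∂y = 0 reduces to
    y'' + 16 y = 0.
Its general solution is
    y(x) = A sin(4x) + B cos(4x),
with A, B fixed by the endpoint conditions.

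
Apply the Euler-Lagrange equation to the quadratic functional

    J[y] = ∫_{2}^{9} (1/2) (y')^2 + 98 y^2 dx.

The Lagrangian is L = (1/2) (y')^2 + 98 y^2.
Compute ∂L/∂y = 196y, ∂L/∂y' = y'.
The Euler-Lagrange equation d/dx(∂L/∂y') − ∂L/∂y = 0 reduces to
    y'' − 196 y = 0.
Its general solution is
    y(x) = A e^(14x) + B e^(−14x),
with A, B fixed by the endpoint conditions.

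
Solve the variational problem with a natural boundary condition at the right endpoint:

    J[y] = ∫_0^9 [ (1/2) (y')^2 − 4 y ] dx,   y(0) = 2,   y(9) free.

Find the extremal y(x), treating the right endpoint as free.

The Lagrangian L = (1/2) (y')^2 − 4 y gives
    ∂L/∂y = −4,   ∂L/∂y' = y'.
Euler-Lagrange: d/dx(y') − (−4) = 0, i.e. y'' + 4 = 0, so
    y(x) = −(4/2) x^2 + C1 x + C2.
Fixed left endpoint y(0) = 2 ⇒ C2 = 2.
The right endpoint x = 9 is free, so the natural (transversality) condition is ∂L/∂y' |_{x=9} = 0, i.e. y'(9) = 0.
Compute y'(x) = −4 x + C1, so y'(9) = −36 + C1 = 0 ⇒ C1 = 36.
Therefore the extremal is
    y(x) = −2 x^2 + 36 x + 2.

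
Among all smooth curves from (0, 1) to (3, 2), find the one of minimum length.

Arc-length functional: J[y] = ∫ sqrt(1 + (y')^2) dx.
Lagrangian L = sqrt(1 + (y')^2) has no explicit y dependence, so ∂L/∂y = 0 and the Euler-Lagrange equation gives
    d/dx( y' / sqrt(1 + (y')^2) ) = 0  ⇒  y' / sqrt(1 + (y')^2) = const.
Hence y' is constant, so y(x) is affine.
Fitting the endpoints (0, 1) and (3, 2):
    slope m = (2 − 1) / (3 − 0) = 1/3,
    intercept c = 1 − m·0 = 1.
Extremal: y(x) = (1/3) x + 1.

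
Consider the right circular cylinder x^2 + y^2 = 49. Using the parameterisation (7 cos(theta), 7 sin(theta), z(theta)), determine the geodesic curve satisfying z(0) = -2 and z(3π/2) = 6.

Parameterise the cylinder of radius R = 7 as
    r(θ) = (7 cos θ, 7 sin θ, z(θ)).
The arc-length element is
    ds = sqrt(49 + (dz/dθ)^2) dθ,
so the Lagrangian is L = sqrt(49 + z'^2).
L depends on z' only, not on z or θ, so ∂L/∂z = 0 and
    ∂L/∂z' = z' / sqrt(49 + z'^2).
The Euler-Lagrange equation gives
    d/dθ( z' / sqrt(49 + z'^2) ) = 0,
so z' is constant. Integrating once:
    z(θ) = a θ + b,
a helix on the cylinder (a straight line when the cylinder is unrolled). The constants a, b are determined by the endpoint conditions.
With endpoint conditions z(0) = -2 and z(3π/2) = 6: from z(0) = b we get b = -2, and a·3π/2 + -2 = 6 gives a = 16/(3π), so
    z(θ) = (16/(3π)) θ − 2.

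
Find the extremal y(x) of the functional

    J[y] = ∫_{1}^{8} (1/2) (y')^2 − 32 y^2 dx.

The Lagrangian is L = (1/2) (y')^2 − 32 y^2.
Compute ∂L/∂y = -64y, ∂L/∂y' = y'.
The Euler-Lagrange equation d/dx(∂L/∂y') − ∂L/∂y = 0 reduces to
    y'' + 64 y = 0.
Its general solution is
    y(x) = A sin(8x) + B cos(8x),
with A, B fixed by the endpoint conditions.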